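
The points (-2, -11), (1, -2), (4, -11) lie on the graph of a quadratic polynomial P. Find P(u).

Write P(u) = au^2 + bu + c. Substituting each data point gives a linear system:
  4a - 2b + c = -11
  a + b + c = -2
  16a + 4b + c = -11
Solving the system yields a = -1, b = 2, c = -3.
So P(u) = -u^2 + 2u - 3.
Check: P(4) = -11. ✓

P(u) = -u^2 + 2u - 3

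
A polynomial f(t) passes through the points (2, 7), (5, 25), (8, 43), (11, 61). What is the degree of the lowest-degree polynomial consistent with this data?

Forward differences of the values at t = 2, 5, 8, 11:
  f  : 7  25  43  61
  Δ  : 18  18  18
  Δ^2: 0  0
  Δ^3: 0
The first differences are constant (18) and nonzero, while all higher differences vanish, so the minimal degree is 1.

1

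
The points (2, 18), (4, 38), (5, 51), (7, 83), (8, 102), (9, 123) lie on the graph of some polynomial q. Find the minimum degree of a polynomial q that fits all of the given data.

2

Divided differences on the nodes 2, 4, 5, 7, 8, 9:
  order 0: 18  38  51  83  102  123
  order 1: 10  13  16  19  21
  order 2: 1  1  1  1
  order 3: 0  0  0
  order 4: 0  0
  order 5: 0
The order-2 divided differences are all 1 (nonzero) and every higher order vanishes, so the data lies on a polynomial of degree exactly 2.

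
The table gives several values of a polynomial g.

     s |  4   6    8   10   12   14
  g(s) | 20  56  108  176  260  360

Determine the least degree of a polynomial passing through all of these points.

Forward differences of the values at s = 4, 6, 8, 10, 12, 14:
  g  : 20  56  108  176  260  360
  Δ  : 36  52  68  84  100
  Δ^2: 16  16  16  16
  Δ^3: 0  0  0
  Δ^4: 0  0
  Δ^5: 0
The second differences are constant (16) and nonzero, while all higher differences vanish, so the minimal degree is 2.

2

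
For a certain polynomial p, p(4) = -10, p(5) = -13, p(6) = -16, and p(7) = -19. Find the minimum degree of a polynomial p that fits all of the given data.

1

Forward differences of the values at x = 4, 5, 6, 7:
  p  : -10  -13  -16  -19
  Δ  : -3  -3  -3
  Δ^2: 0  0
  Δ^3: 0
The first differences are constant (-3) and nonzero, while all higher differences vanish, so the minimal degree is 1.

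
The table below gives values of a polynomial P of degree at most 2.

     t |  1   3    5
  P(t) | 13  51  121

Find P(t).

P(t) = 4t^2 + 3t + 6

Write P(t) = at^2 + bt + c. Substituting each data point gives a linear system:
  a + b + c = 13
  9a + 3b + c = 51
  25a + 5b + c = 121
Solving the system yields a = 4, b = 3, c = 6.
So P(t) = 4t^2 + 3t + 6.
Check: P(1) = 13. ✓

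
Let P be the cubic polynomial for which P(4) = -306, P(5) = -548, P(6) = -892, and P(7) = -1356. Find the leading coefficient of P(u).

-3

Write P(u) = au^3 + bu^2 + cu + d. Substituting each data point gives a linear system:
  64a + 16b + 4c + d = -306
  125a + 25b + 5c + d = -548
  216a + 36b + 6c + d = -892
  343a + 49b + 7c + d = -1356
Solving the system yields a = -3, b = -6, c = -5, d = 2.
So P(u) = -3u^3 - 6u^2 - 5u + 2.
The leading coefficient is -3.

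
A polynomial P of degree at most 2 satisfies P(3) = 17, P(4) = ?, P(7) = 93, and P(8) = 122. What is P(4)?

The 3 known points determine the degree-2 polynomial uniquely.
Write P(x) = ax^2 + bx + c. Substituting each data point gives a linear system:
  9a + 3b + c = 17
  49a + 7b + c = 93
  64a + 8b + c = 122
Solving the system yields a = 2, b = -1, c = 2.
So P(x) = 2x^2 - x + 2.
Then P(4) = 30.

30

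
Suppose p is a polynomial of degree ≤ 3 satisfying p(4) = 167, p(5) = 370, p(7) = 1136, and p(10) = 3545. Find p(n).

p(n) = 4n^3 - 4n^2 - 5n - 5

Using the Lagrange interpolation formula with nodes 4, 5, 7, 10:
  L_0(n) = (n - 5)(n - 7)(n - 10) / -18
  L_1(n) = (n - 4)(n - 7)(n - 10) / 10
  L_2(n) = (n - 4)(n - 5)(n - 10) / -18
  L_3(n) = (n - 4)(n - 5)(n - 7) / 90
Then p(n) = 167·L_0(n) + 370·L_1(n) + 1136·L_2(n) + 3545·L_3(n).
Expanding and collecting terms gives p(n) = 4n^3 - 4n^2 - 5n - 5.
Check: p(5) = 370. ✓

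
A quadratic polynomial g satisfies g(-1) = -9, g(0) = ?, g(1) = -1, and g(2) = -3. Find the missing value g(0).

-3

On equispaced nodes a degree-2 polynomial has vanishing third forward difference, so
  - g(-1) + 3·g(0) - 3·g(1) + g(2) = 0.
Substituting the known values and solving for g(0):
  3·g(0) = -9
  g(0) = -3.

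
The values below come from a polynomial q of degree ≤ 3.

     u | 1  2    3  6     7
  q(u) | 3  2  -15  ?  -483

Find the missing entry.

The 4 known points determine the degree-3 polynomial uniquely.
Write q(u) = au^3 + bu^2 + cu + d. Substituting each data point gives a linear system:
  a + b + c + d = 3
  8a + 4b + 2c + d = 2
  27a + 9b + 3c + d = -15
  343a + 49b + 7c + d = -483
Solving the system yields a = -2, b = 4, c = 1, d = 0.
So q(u) = -2u^3 + 4u^2 + u.
Then q(6) = -282.

-282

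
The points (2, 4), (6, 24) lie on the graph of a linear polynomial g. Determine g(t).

Write g(t) = at + b. Substituting each data point gives a linear system:
  2a + b = 4
  6a + b = 24
Solving the system yields a = 5, b = -6.
So g(t) = 5t - 6.
Check: g(2) = 4. ✓

g(t) = 5t - 6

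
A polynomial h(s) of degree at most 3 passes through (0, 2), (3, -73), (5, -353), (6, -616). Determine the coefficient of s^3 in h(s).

-3

Write h(s) = as^3 + bs^2 + cs + d. Substituting each data point gives a linear system:
  d = 2
  27a + 9b + 3c + d = -73
  125a + 25b + 5c + d = -353
  216a + 36b + 6c + d = -616
Solving the system yields a = -3, b = 1, c = -1, d = 2.
So h(s) = -3s^3 + s^2 - s + 2.
The leading coefficient is -3.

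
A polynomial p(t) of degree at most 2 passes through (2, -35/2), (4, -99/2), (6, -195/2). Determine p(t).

p(t) = -2t^2 - 4t - 3/2

Write p(t) = at^2 + bt + c. Substituting each data point gives a linear system:
  4a + 2b + c = -35/2
  16a + 4b + c = -99/2
  36a + 6b + c = -195/2
Solving the system yields a = -2, b = -4, c = -3/2.
So p(t) = -2t^2 - 4t - 3/2.
Check: p(6) = -195/2. ✓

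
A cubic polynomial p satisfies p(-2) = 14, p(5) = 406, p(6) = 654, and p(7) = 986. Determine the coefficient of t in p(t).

0

Write p(t) = at^3 + bt^2 + ct + d. Substituting each data point gives a linear system:
  -8a + 4b - 2c + d = 14
  125a + 25b + 5c + d = 406
  216a + 36b + 6c + d = 654
  343a + 49b + 7c + d = 986
Solving the system yields a = 2, b = 6, c = 0, d = 6.
So p(t) = 2t^3 + 6t^2 + 6.
The coefficient of t is 0.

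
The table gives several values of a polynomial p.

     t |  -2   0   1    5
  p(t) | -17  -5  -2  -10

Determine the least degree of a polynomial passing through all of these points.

2

Divided differences on the nodes -2, 0, 1, 5:
  order 0: -17  -5  -2  -10
  order 1: 6  3  -2
  order 2: -1  -1
  order 3: 0
The order-2 divided differences are all -1 (nonzero) and every higher order vanishes, so the data lies on a polynomial of degree exactly 2.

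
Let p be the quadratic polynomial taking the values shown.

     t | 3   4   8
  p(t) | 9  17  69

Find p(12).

Write p(t) = at^2 + bt + c. Substituting each data point gives a linear system:
  9a + 3b + c = 9
  16a + 4b + c = 17
  64a + 8b + c = 69
Solving the system yields a = 1, b = 1, c = -3.
So p(t) = t^2 + t - 3.
Then p(12) = 153.

153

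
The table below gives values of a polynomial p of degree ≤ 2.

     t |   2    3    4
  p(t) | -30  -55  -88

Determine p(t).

p(t) = -4t^2 - 5t - 4

Write p(t) = at^2 + bt + c. Substituting each data point gives a linear system:
  4a + 2b + c = -30
  9a + 3b + c = -55
  16a + 4b + c = -88
Solving the system yields a = -4, b = -5, c = -4.
So p(t) = -4t² - 5t - 4.
Check: p(4) = -88. ✓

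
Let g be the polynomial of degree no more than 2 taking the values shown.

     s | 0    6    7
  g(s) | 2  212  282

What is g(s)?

Using the Lagrange interpolation formula with nodes 0, 6, 7:
  L_0(s) = (s - 6)(s - 7) / 42
  L_1(s) = s(s - 7) / -6
  L_2(s) = s(s - 6) / 7
Then g(s) = 2·L_0(s) + 212·L_1(s) + 282·L_2(s).
Expanding and collecting terms gives g(s) = 5s^2 + 5s + 2.
Check: g(6) = 212. ✓

g(s) = 5s^2 + 5s + 2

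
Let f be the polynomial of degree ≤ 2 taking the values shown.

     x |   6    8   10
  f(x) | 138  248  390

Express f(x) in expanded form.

Write f(x) = ax^2 + bx + c. Substituting each data point gives a linear system:
  36a + 6b + c = 138
  64a + 8b + c = 248
  100a + 10b + c = 390
Solving the system yields a = 4, b = -1, c = 0.
So f(x) = 4x^2 - x.
Check: f(6) = 138. ✓

f(x) = 4x^2 - x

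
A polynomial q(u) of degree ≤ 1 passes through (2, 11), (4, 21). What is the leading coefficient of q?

5

Write q(u) = au + b. Substituting each data point gives a linear system:
  2a + b = 11
  4a + b = 21
Solving the system yields a = 5, b = 1.
So q(u) = 5u + 1.
The leading coefficient is 5.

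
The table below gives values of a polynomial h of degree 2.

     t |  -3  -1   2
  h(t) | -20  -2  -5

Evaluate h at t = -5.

-54

Write h(t) = at^2 + bt + c. Substituting each data point gives a linear system:
  9a - 3b + c = -20
  a - b + c = -2
  4a + 2b + c = -5
Solving the system yields a = -2, b = 1, c = 1.
So h(t) = -2t² + t + 1.
Then h(-5) = -54.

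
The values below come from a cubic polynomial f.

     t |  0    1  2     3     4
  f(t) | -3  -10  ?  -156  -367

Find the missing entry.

-49

The 4 known points determine the degree-3 polynomial uniquely.
Write f(t) = at^3 + bt^2 + ct + d. Substituting each data point gives a linear system:
  d = -3
  a + b + c + d = -10
  27a + 9b + 3c + d = -156
  64a + 16b + 4c + d = -367
Solving the system yields a = -6, b = 2, c = -3, d = -3.
So f(t) = -6t³ + 2t² - 3t - 3.
Then f(2) = -49.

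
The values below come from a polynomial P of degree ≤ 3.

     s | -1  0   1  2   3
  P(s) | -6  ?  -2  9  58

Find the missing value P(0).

1

On equispaced nodes a degree-3 polynomial has vanishing fourth forward difference, so
  P(-1) - 4·P(0) + 6·P(1) - 4·P(2) + P(3) = 0.
Substituting the known values and solving for P(0):
  -4·P(0) = -4
  P(0) = 1.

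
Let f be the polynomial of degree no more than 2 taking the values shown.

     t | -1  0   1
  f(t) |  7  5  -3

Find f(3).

Forward differences of the values at t = -1, 0, 1:
  f  : 7  5  -3
  Δ  : -2  -8
  Δ^2: -6
The second differences are constant, confirming degree 2.
Interpolating (Newton forward form) and evaluating at t = 3 gives f(3) = -37.

-37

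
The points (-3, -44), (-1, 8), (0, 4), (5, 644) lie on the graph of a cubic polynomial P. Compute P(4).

348

Write P(u) = au^3 + bu^2 + cu + d. Substituting each data point gives a linear system:
  -27a + 9b - 3c + d = -44
  -a + b - c + d = 8
  d = 4
  125a + 25b + 5c + d = 644
Solving the system yields a = 4, b = 6, c = -2, d = 4.
So P(u) = 4u^3 + 6u^2 - 2u + 4.
Then P(4) = 348.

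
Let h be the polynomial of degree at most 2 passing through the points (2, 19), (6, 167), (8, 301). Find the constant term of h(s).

5

Write h(s) = as^2 + bs + c. Substituting each data point gives a linear system:
  4a + 2b + c = 19
  36a + 6b + c = 167
  64a + 8b + c = 301
Solving the system yields a = 5, b = -3, c = 5.
So h(s) = 5s^2 - 3s + 5.
The constant term is 5.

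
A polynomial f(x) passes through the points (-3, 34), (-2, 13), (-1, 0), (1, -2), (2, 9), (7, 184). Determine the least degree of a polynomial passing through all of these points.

Divided differences on the nodes -3, -2, -1, 1, 2, 7:
  order 0: 34  13  0  -2  9  184
  order 1: -21  -13  -1  11  35
  order 2: 4  4  4  4
  order 3: 0  0  0
  order 4: 0  0
  order 5: 0
The order-2 divided differences are all 4 (nonzero) and every higher order vanishes, so the data lies on a polynomial of degree exactly 2.

2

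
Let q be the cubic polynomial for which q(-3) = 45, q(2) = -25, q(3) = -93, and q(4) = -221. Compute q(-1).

-1

Using the Lagrange interpolation formula with nodes -3, 2, 3, 4:
  L_0(x) = (x - 2)(x - 3)(x - 4) / -210
  L_1(x) = (x + 3)(x - 3)(x - 4) / 10
  L_2(x) = (x + 3)(x - 2)(x - 4) / -6
  L_3(x) = (x + 3)(x - 2)(x - 3) / 14
Then q(x) = 45·L_0(x) - 25·L_1(x) - 93·L_2(x) - 221·L_3(x).
Expanding and collecting terms gives q(x) = -3x^3 - 3x^2 + 4x + 3.
Evaluating at x = -1: q(-1) = -1.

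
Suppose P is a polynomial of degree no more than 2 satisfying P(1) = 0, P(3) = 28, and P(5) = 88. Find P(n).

Write P(n) = an^2 + bn + c. Substituting each data point gives a linear system:
  a + b + c = 0
  9a + 3b + c = 28
  25a + 5b + c = 88
Solving the system yields a = 4, b = -2, c = -2.
So P(n) = 4n² - 2n - 2.
Check: P(1) = 0. ✓

P(n) = 4n^2 - 2n - 2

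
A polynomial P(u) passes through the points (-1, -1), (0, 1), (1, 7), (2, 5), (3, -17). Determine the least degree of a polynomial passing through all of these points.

Forward differences of the values at u = -1, 0, 1, 2, 3:
  P  : -1  1  7  5  -17
  Δ  : 2  6  -2  -22
  Δ^2: 4  -8  -20
  Δ^3: -12  -12
  Δ^4: 0
The third differences are constant (-12) and nonzero, while all higher differences vanish, so the minimal degree is 3.

3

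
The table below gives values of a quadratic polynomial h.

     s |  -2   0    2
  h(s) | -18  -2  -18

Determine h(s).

h(s) = -4s^2 - 2

Write h(s) = as^2 + bs + c. Substituting each data point gives a linear system:
  4a - 2b + c = -18
  c = -2
  4a + 2b + c = -18
Solving the system yields a = -4, b = 0, c = -2.
So h(s) = -4s² - 2.
Check: h(0) = -2. ✓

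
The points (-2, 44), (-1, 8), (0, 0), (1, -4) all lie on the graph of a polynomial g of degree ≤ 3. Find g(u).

g(u) = -4u^3 + 2u^2 - 2u

Write g(u) = au^3 + bu^2 + cu + d. Substituting each data point gives a linear system:
  -8a + 4b - 2c + d = 44
  -a + b - c + d = 8
  d = 0
  a + b + c + d = -4
Solving the system yields a = -4, b = 2, c = -2, d = 0.
So g(u) = -4u³ + 2u² - 2u.
Check: g(-1) = 8. ✓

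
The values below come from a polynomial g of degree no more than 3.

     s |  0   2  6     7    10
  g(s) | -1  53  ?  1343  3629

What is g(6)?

The 4 known points determine the degree-3 polynomial uniquely.
Write g(s) = as^3 + bs^2 + cs + d. Substituting each data point gives a linear system:
  d = -1
  8a + 4b + 2c + d = 53
  343a + 49b + 7c + d = 1343
  1000a + 100b + 10c + d = 3629
Solving the system yields a = 3, b = 6, c = 3, d = -1.
So g(s) = 3s³ + 6s² + 3s - 1.
Then g(6) = 881.

881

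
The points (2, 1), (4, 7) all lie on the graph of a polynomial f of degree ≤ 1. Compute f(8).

19

Write f(s) = as + b. Substituting each data point gives a linear system:
  2a + b = 1
  4a + b = 7
Solving the system yields a = 3, b = -5.
So f(s) = 3s - 5.
Then f(8) = 19.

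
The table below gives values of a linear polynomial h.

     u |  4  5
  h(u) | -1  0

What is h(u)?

h(u) = u - 5

Using the Lagrange interpolation formula with nodes 4, 5:
  L_0(u) = (u - 5) / -1
  L_1(u) = (u - 4) / 1
Then h(u) = -1·L_0(u) + 0·L_1(u).
Expanding and collecting terms gives h(u) = u - 5.
Check: h(5) = 0. ✓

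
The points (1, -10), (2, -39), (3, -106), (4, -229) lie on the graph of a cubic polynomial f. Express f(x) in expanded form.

f(x) = -3x^3 - x^2 - 5x - 1

Write f(x) = ax^3 + bx^2 + cx + d. Substituting each data point gives a linear system:
  a + b + c + d = -10
  8a + 4b + 2c + d = -39
  27a + 9b + 3c + d = -106
  64a + 16b + 4c + d = -229
Solving the system yields a = -3, b = -1, c = -5, d = -1.
So f(x) = -3x^3 - x^2 - 5x - 1.
Check: f(2) = -39. ✓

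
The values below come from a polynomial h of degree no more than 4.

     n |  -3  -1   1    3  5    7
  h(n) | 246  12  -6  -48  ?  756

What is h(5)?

The 5 known points determine the degree-4 polynomial uniquely.
Write h(n) = an^4 + bn^3 + cn^2 + dn + e. Substituting each data point gives a linear system:
  81a - 27b + 9c - 3d + e = 246
  a - b + c - d + e = 12
  a + b + c + d + e = -6
  81a + 27b + 9c + 3d + e = -48
  2401a + 343b + 49c + 7d + e = 756
Solving the system yields a = 1, b = -5, c = 2, d = -4, e = 0.
So h(n) = n^4 - 5n^3 + 2n^2 - 4n.
Then h(5) = 30.

30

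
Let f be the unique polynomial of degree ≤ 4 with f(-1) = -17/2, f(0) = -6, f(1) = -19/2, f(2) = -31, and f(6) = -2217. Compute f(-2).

-53

Write f(x) = ax^4 + bx^3 + cx^2 + dx + e. Substituting each data point gives a linear system:
  a - b + c - d + e = -17/2
  e = -6
  a + b + c + d + e = -19/2
  16a + 8b + 4c + 2d + e = -31
  1296a + 216b + 36c + 6d + e = -2217
Solving the system yields a = -2, b = 2, c = -1, d = -5/2, e = -6.
So f(x) = -2x⁴ + 2x³ - x² - (5/2)x - 6.
Then f(-2) = -53.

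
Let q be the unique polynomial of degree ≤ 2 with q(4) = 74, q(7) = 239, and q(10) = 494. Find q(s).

Write q(s) = as^2 + bs + c. Substituting each data point gives a linear system:
  16a + 4b + c = 74
  49a + 7b + c = 239
  100a + 10b + c = 494
Solving the system yields a = 5, b = 0, c = -6.
So q(s) = 5s^2 - 6.
Check: q(7) = 239. ✓

q(s) = 5s^2 - 6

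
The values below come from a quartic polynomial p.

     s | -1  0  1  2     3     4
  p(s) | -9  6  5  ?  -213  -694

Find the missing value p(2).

On equispaced nodes a degree-4 polynomial has vanishing fifth forward difference, so
  - p(-1) + 5·p(0) - 10·p(1) + 10·p(2) - 5·p(3) + p(4) = 0.
Substituting the known values and solving for p(2):
  10·p(2) = -360
  p(2) = -36.

-36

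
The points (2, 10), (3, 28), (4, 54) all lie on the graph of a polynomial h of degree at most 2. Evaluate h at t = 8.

Forward differences of the values at t = 2, 3, 4:
  h  : 10  28  54
  Δ  : 18  26
  Δ^2: 8
The second differences are constant, confirming degree 2.
Interpolating (Newton forward form) and evaluating at t = 8 gives h(8) = 238.

238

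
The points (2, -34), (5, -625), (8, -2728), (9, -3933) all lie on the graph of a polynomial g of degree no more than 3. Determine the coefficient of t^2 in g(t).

6

Write g(t) = at^3 + bt^2 + ct + d. Substituting each data point gives a linear system:
  8a + 4b + 2c + d = -34
  125a + 25b + 5c + d = -625
  512a + 64b + 8c + d = -2728
  729a + 81b + 9c + d = -3933
Solving the system yields a = -6, b = 6, c = -5, d = 0.
So g(t) = -6t³ + 6t² - 5t.
The coefficient of t^2 is 6.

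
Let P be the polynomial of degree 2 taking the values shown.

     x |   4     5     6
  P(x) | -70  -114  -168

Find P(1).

Forward differences of the values at x = 4, 5, 6:
  P  : -70  -114  -168
  Δ  : -44  -54
  Δ^2: -10
The second differences are constant, confirming degree 2.
Interpolating (Newton forward form) and evaluating at x = 1 gives P(1) = 2.

2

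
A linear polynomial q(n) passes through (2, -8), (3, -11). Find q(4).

-14

Write q(n) = an + b. Substituting each data point gives a linear system:
  2a + b = -8
  3a + b = -11
Solving the system yields a = -3, b = -2.
So q(n) = -3n - 2.
Then q(4) = -14.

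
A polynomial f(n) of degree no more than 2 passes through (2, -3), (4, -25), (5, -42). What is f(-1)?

Using the Lagrange interpolation formula with nodes 2, 4, 5:
  L_0(n) = (n - 4)(n - 5) / 6
  L_1(n) = (n - 2)(n - 5) / -2
  L_2(n) = (n - 2)(n - 4) / 3
Then f(n) = -3·L_0(n) - 25·L_1(n) - 42·L_2(n).
Expanding and collecting terms gives f(n) = -2n² + n + 3.
Evaluating at n = -1: f(-1) = 0.

0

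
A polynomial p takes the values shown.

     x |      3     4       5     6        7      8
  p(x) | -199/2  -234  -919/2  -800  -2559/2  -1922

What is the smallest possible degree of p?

3

Forward differences of the values at x = 3, 4, 5, 6, 7, 8:
  p  : -199/2  -234  -919/2  -800  -2559/2  -1922
  Δ  : -269/2  -451/2  -681/2  -959/2  -1285/2
  Δ^2: -91  -115  -139  -163
  Δ^3: -24  -24  -24
  Δ^4: 0  0
  Δ^5: 0
The third differences are constant (-24) and nonzero, while all higher differences vanish, so the minimal degree is 3.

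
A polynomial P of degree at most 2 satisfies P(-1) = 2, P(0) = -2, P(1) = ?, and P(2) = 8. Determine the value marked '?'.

The 3 known points determine the degree-2 polynomial uniquely.
Write P(t) = at^2 + bt + c. Substituting each data point gives a linear system:
  a - b + c = 2
  c = -2
  4a + 2b + c = 8
Solving the system yields a = 3, b = -1, c = -2.
So P(t) = 3t² - t - 2.
Then P(1) = 0.

0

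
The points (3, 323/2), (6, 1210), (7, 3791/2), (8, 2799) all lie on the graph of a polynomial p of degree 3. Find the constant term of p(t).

-5

Write p(t) = at^3 + bt^2 + ct + d. Substituting each data point gives a linear system:
  27a + 9b + 3c + d = 323/2
  216a + 36b + 6c + d = 1210
  343a + 49b + 7c + d = 3791/2
  512a + 64b + 8c + d = 2799
Solving the system yields a = 5, b = 4, c = -3/2, d = -5.
So p(t) = 5t^3 + 4t^2 - (3/2)t - 5.
The constant term is -5.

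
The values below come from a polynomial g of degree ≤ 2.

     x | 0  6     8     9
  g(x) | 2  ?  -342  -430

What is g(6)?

-196

The 3 known points determine the degree-2 polynomial uniquely.
Write g(x) = ax^2 + bx + c. Substituting each data point gives a linear system:
  c = 2
  64a + 8b + c = -342
  81a + 9b + c = -430
Solving the system yields a = -5, b = -3, c = 2.
So g(x) = -5x^2 - 3x + 2.
Then g(6) = -196.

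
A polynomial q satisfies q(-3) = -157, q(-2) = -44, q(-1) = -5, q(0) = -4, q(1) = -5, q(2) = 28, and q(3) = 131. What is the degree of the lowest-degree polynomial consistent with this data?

3

Forward differences of the values at u = -3, -2, -1, 0, 1, 2, 3:
  q  : -157  -44  -5  -4  -5  28  131
  Δ  : 113  39  1  -1  33  103
  Δ^2: -74  -38  -2  34  70
  Δ^3: 36  36  36  36
  Δ^4: 0  0  0
  Δ^5: 0  0
  Δ^6: 0
The third differences are constant (36) and nonzero, while all higher differences vanish, so the minimal degree is 3.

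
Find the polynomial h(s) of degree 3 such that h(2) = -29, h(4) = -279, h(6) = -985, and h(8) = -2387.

h(s) = -5s^3 + 3s^2 - 3s + 5

Write h(s) = as^3 + bs^2 + cs + d. Substituting each data point gives a linear system:
  8a + 4b + 2c + d = -29
  64a + 16b + 4c + d = -279
  216a + 36b + 6c + d = -985
  512a + 64b + 8c + d = -2387
Solving the system yields a = -5, b = 3, c = -3, d = 5.
So h(s) = -5s^3 + 3s^2 - 3s + 5.
Check: h(2) = -29. ✓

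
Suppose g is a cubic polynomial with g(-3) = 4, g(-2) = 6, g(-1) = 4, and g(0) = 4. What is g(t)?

g(t) = t^3 + 4t^2 + 3t + 4

Using the Lagrange interpolation formula with nodes -3, -2, -1, 0:
  L_0(t) = (t + 2)(t + 1)t / -6
  L_1(t) = (t + 3)(t + 1)t / 2
  L_2(t) = (t + 3)(t + 2)t / -2
  L_3(t) = (t + 3)(t + 2)(t + 1) / 6
Then g(t) = 4·L_0(t) + 6·L_1(t) + 4·L_2(t) + 4·L_3(t).
Expanding and collecting terms gives g(t) = t^3 + 4t^2 + 3t + 4.
Check: g(-3) = 4. ✓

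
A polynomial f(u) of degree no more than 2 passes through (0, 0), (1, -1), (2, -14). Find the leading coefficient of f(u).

Write f(u) = au^2 + bu + c. Substituting each data point gives a linear system:
  c = 0
  a + b + c = -1
  4a + 2b + c = -14
Solving the system yields a = -6, b = 5, c = 0.
So f(u) = -6u^2 + 5u.
The leading coefficient is -6.

-6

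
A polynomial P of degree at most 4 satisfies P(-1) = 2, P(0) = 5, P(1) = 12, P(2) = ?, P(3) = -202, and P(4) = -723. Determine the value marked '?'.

-19

The 5 known points determine the degree-4 polynomial uniquely.
Write P(u) = au^4 + bu^3 + cu^2 + du + e. Substituting each data point gives a linear system:
  a - b + c - d + e = 2
  e = 5
  a + b + c + d + e = 12
  81a + 27b + 9c + 3d + e = -202
  256a + 64b + 16c + 4d + e = -723
Solving the system yields a = -3, b = -1, c = 5, d = 6, e = 5.
So P(u) = -3u^4 - u^3 + 5u^2 + 6u + 5.
Then P(2) = -19.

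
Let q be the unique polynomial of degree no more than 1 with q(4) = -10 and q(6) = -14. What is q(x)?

Using the Lagrange interpolation formula with nodes 4, 6:
  L_0(x) = (x - 6) / -2
  L_1(x) = (x - 4) / 2
Then q(x) = -10·L_0(x) - 14·L_1(x).
Expanding and collecting terms gives q(x) = -2x - 2.
Check: q(4) = -10. ✓

q(x) = -2x - 2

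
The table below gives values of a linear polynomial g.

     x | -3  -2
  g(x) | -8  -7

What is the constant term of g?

Write g(x) = ax + b. Substituting each data point gives a linear system:
  -3a + b = -8
  -2a + b = -7
Solving the system yields a = 1, b = -5.
So g(x) = x - 5.
The constant term is -5.

-5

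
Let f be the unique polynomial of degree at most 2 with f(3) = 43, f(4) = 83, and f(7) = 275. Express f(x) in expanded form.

Using the Lagrange interpolation formula with nodes 3, 4, 7:
  L_0(x) = (x - 4)(x - 7) / 4
  L_1(x) = (x - 3)(x - 7) / -3
  L_2(x) = (x - 3)(x - 4) / 12
Then f(x) = 43·L_0(x) + 83·L_1(x) + 275·L_2(x).
Expanding and collecting terms gives f(x) = 6x² - 2x - 5.
Check: f(7) = 275. ✓

f(x) = 6x^2 - 2x - 5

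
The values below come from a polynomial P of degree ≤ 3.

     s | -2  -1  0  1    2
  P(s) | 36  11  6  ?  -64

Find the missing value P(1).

On equispaced nodes a degree-3 polynomial has vanishing fourth forward difference, so
  P(-2) - 4·P(-1) + 6·P(0) - 4·P(1) + P(2) = 0.
Substituting the known values and solving for P(1):
  -4·P(1) = 36
  P(1) = -9.

-9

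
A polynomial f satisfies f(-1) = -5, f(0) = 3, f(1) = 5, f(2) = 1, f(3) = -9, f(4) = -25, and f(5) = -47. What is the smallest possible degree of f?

Forward differences of the values at n = -1, 0, 1, 2, 3, 4, 5:
  f  : -5  3  5  1  -9  -25  -47
  Δ  : 8  2  -4  -10  -16  -22
  Δ^2: -6  -6  -6  -6  -6
  Δ^3: 0  0  0  0
  Δ^4: 0  0  0
  Δ^5: 0  0
  Δ^6: 0
The second differences are constant (-6) and nonzero, while all higher differences vanish, so the minimal degree is 2.

2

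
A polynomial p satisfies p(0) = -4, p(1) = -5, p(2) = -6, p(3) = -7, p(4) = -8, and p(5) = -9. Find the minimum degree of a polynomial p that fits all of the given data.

Forward differences of the values at n = 0, 1, 2, 3, 4, 5:
  p  : -4  -5  -6  -7  -8  -9
  Δ  : -1  -1  -1  -1  -1
  Δ^2: 0  0  0  0
  Δ^3: 0  0  0
  Δ^4: 0  0
  Δ^5: 0
The first differences are constant (-1) and nonzero, while all higher differences vanish, so the minimal degree is 1.

1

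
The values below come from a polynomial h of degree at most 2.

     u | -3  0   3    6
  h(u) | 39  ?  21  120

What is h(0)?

-6

On equispaced nodes a degree-2 polynomial has vanishing third forward difference, so
  - h(-3) + 3·h(0) - 3·h(3) + h(6) = 0.
Substituting the known values and solving for h(0):
  3·h(0) = -18
  h(0) = -6.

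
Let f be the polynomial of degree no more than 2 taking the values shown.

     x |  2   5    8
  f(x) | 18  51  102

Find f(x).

Write f(x) = ax^2 + bx + c. Substituting each data point gives a linear system:
  4a + 2b + c = 18
  25a + 5b + c = 51
  64a + 8b + c = 102
Solving the system yields a = 1, b = 4, c = 6.
So f(x) = x^2 + 4x + 6.
Check: f(5) = 51. ✓

f(x) = x^2 + 4x + 6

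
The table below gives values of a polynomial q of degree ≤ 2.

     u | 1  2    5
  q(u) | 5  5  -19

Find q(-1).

Write q(u) = au^2 + bu + c. Substituting each data point gives a linear system:
  a + b + c = 5
  4a + 2b + c = 5
  25a + 5b + c = -19
Solving the system yields a = -2, b = 6, c = 1.
So q(u) = -2u^2 + 6u + 1.
Then q(-1) = -7.

-7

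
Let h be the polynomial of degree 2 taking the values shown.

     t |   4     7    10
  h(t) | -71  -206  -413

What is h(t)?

Using the Lagrange interpolation formula with nodes 4, 7, 10:
  L_0(t) = (t - 7)(t - 10) / 18
  L_1(t) = (t - 4)(t - 10) / -9
  L_2(t) = (t - 4)(t - 7) / 18
Then h(t) = -71·L_0(t) - 206·L_1(t) - 413·L_2(t).
Expanding and collecting terms gives h(t) = -4t^2 - t - 3.
Check: h(10) = -413. ✓

h(t) = -4t^2 - t - 3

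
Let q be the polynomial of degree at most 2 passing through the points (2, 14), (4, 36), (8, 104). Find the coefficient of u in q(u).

Write q(u) = au^2 + bu + c. Substituting each data point gives a linear system:
  4a + 2b + c = 14
  16a + 4b + c = 36
  64a + 8b + c = 104
Solving the system yields a = 1, b = 5, c = 0.
So q(u) = u² + 5u.
The coefficient of u is 5.

5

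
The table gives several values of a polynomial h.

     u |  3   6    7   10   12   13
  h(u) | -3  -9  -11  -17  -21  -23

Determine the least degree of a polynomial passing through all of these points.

1

Divided differences on the nodes 3, 6, 7, 10, 12, 13:
  order 0: -3  -9  -11  -17  -21  -23
  order 1: -2  -2  -2  -2  -2
  order 2: 0  0  0  0
  order 3: 0  0  0
  order 4: 0  0
  order 5: 0
The order-1 divided differences are all -2 (nonzero) and every higher order vanishes, so the data lies on a polynomial of degree exactly 1.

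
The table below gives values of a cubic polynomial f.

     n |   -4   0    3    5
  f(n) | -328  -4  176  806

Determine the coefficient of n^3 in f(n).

6

Write f(n) = an^3 + bn^2 + cn + d. Substituting each data point gives a linear system:
  -64a + 16b - 4c + d = -328
  d = -4
  27a + 9b + 3c + d = 176
  125a + 25b + 5c + d = 806
Solving the system yields a = 6, b = 3, c = -3, d = -4.
So f(n) = 6n³ + 3n² - 3n - 4.
The leading coefficient is 6.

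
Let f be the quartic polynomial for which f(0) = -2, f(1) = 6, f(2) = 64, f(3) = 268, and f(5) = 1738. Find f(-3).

34

Using the Lagrange interpolation formula with nodes 0, 1, 2, 3, 5:
  L_0(x) = (x - 1)(x - 2)(x - 3)(x - 5) / 30
  L_1(x) = x(x - 2)(x - 3)(x - 5) / -8
  L_2(x) = x(x - 1)(x - 3)(x - 5) / 6
  L_3(x) = x(x - 1)(x - 2)(x - 5) / -12
  L_4(x) = x(x - 1)(x - 2)(x - 3) / 120
Then f(x) = -2·L_0(x) + 6·L_1(x) + 64·L_2(x) + 268·L_3(x) + 1738·L_4(x).
Expanding and collecting terms gives f(x) = 2x^4 + 4x^3 - x^2 + 3x - 2.
Evaluating at x = -3: f(-3) = 34.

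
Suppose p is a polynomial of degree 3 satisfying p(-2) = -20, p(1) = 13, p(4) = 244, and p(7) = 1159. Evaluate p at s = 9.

2389

Forward differences of the values at s = -2, 1, 4, 7:
  p  : -20  13  244  1159
  Δ  : 33  231  915
  Δ^2: 198  684
  Δ^3: 486
The third differences are constant, confirming degree 3.
Interpolating (Newton forward form) and evaluating at s = 9 gives p(9) = 2389.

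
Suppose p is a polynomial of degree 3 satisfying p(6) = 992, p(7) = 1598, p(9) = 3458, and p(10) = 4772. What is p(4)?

Using the Lagrange interpolation formula with nodes 6, 7, 9, 10:
  L_0(t) = (t - 7)(t - 9)(t - 10) / -12
  L_1(t) = (t - 6)(t - 9)(t - 10) / 6
  L_2(t) = (t - 6)(t - 7)(t - 10) / -6
  L_3(t) = (t - 6)(t - 7)(t - 9) / 12
Then p(t) = 992·L_0(t) + 1598·L_1(t) + 3458·L_2(t) + 4772·L_3(t).
Expanding and collecting terms gives p(t) = 5t^3 - 2t^2 - 3t + 2.
Evaluating at t = 4: p(4) = 278.

278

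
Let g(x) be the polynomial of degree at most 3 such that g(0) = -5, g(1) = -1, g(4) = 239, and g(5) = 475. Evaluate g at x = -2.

-43

Using the Lagrange interpolation formula with nodes 0, 1, 4, 5:
  L_0(x) = (x - 1)(x - 4)(x - 5) / -20
  L_1(x) = x(x - 4)(x - 5) / 12
  L_2(x) = x(x - 1)(x - 5) / -12
  L_3(x) = x(x - 1)(x - 4) / 20
Then g(x) = -5·L_0(x) - 1·L_1(x) + 239·L_2(x) + 475·L_3(x).
Expanding and collecting terms gives g(x) = 4x³ - x² + x - 5.
Evaluating at x = -2: g(-2) = -43.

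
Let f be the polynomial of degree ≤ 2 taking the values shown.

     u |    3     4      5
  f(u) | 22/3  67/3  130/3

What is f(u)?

Using the Lagrange interpolation formula with nodes 3, 4, 5:
  L_0(u) = (u - 4)(u - 5) / 2
  L_1(u) = (u - 3)(u - 5) / -1
  L_2(u) = (u - 3)(u - 4) / 2
Then f(u) = 22/3·L_0(u) + 67/3·L_1(u) + 130/3·L_2(u).
Expanding and collecting terms gives f(u) = 3u^2 - 6u - 5/3.
Check: f(4) = 67/3. ✓

f(u) = 3u^2 - 6u - 5/3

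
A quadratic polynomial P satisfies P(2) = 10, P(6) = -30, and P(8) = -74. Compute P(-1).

Using the Lagrange interpolation formula with nodes 2, 6, 8:
  L_0(n) = (n - 6)(n - 8) / 24
  L_1(n) = (n - 2)(n - 8) / -8
  L_2(n) = (n - 2)(n - 6) / 12
Then P(n) = 10·L_0(n) - 30·L_1(n) - 74·L_2(n).
Expanding and collecting terms gives P(n) = -2n² + 6n + 6.
Evaluating at n = -1: P(-1) = -2.

-2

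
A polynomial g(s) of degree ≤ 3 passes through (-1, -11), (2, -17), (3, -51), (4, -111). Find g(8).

Write g(s) = as^3 + bs^2 + cs + d. Substituting each data point gives a linear system:
  -a + b - c + d = -11
  8a + 4b + 2c + d = -17
  27a + 9b + 3c + d = -51
  64a + 16b + 4c + d = -111
Solving the system yields a = -1, b = -4, c = 5, d = -3.
So g(s) = -s^3 - 4s^2 + 5s - 3.
Then g(8) = -731.

-731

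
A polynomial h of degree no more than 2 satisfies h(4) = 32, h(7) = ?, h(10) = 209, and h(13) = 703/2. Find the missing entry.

On equispaced nodes a degree-2 polynomial has vanishing third forward difference, so
  - h(4) + 3·h(7) - 3·h(10) + h(13) = 0.
Substituting the known values and solving for h(7):
  3·h(7) = 615/2
  h(7) = 205/2.

205/2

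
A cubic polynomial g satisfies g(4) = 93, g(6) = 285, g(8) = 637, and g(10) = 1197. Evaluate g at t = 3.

42

Forward differences of the values at t = 4, 6, 8, 10:
  g  : 93  285  637  1197
  Δ  : 192  352  560
  Δ^2: 160  208
  Δ^3: 48
The third differences are constant, confirming degree 3.
Interpolating (Newton forward form) and evaluating at t = 3 gives g(3) = 42.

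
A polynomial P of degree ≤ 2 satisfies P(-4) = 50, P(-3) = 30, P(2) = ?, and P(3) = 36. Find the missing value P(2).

20

The 3 known points determine the degree-2 polynomial uniquely.
Write P(t) = at^2 + bt + c. Substituting each data point gives a linear system:
  16a - 4b + c = 50
  9a - 3b + c = 30
  9a + 3b + c = 36
Solving the system yields a = 3, b = 1, c = 6.
So P(t) = 3t² + t + 6.
Then P(2) = 20.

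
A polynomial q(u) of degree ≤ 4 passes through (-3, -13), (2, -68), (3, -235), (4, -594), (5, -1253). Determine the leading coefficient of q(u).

-1

Write q(u) = au^4 + bu^3 + cu^2 + du + e. Substituting each data point gives a linear system:
  81a - 27b + 9c - 3d + e = -13
  16a + 8b + 4c + 2d + e = -68
  81a + 27b + 9c + 3d + e = -235
  256a + 64b + 16c + 4d + e = -594
  625a + 125b + 25c + 5d + e = -1253
Solving the system yields a = -1, b = -4, c = -5, d = -1, e = 2.
So q(u) = -u⁴ - 4u³ - 5u² - u + 2.
The leading coefficient is -1.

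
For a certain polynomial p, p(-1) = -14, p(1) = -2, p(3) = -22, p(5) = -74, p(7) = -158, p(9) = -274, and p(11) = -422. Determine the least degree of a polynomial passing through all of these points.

2

Forward differences of the values at s = -1, 1, 3, 5, 7, 9, 11:
  p  : -14  -2  -22  -74  -158  -274  -422
  Δ  : 12  -20  -52  -84  -116  -148
  Δ^2: -32  -32  -32  -32  -32
  Δ^3: 0  0  0  0
  Δ^4: 0  0  0
  Δ^5: 0  0
  Δ^6: 0
The second differences are constant (-32) and nonzero, while all higher differences vanish, so the minimal degree is 2.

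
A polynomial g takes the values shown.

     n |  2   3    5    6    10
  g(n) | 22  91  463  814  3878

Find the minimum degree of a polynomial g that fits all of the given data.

3

Divided differences on the nodes 2, 3, 5, 6, 10:
  order 0: 22  91  463  814  3878
  order 1: 69  186  351  766
  order 2: 39  55  83
  order 3: 4  4
  order 4: 0
The order-3 divided differences are all 4 (nonzero) and every higher order vanishes, so the data lies on a polynomial of degree exactly 3.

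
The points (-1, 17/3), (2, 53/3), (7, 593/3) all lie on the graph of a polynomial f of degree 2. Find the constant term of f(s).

5/3

Write f(s) = as^2 + bs + c. Substituting each data point gives a linear system:
  a - b + c = 17/3
  4a + 2b + c = 53/3
  49a + 7b + c = 593/3
Solving the system yields a = 4, b = 0, c = 5/3.
So f(s) = 4s² + 5/3.
The constant term is 5/3.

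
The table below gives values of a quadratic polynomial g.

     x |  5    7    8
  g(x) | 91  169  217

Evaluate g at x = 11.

397

Write g(x) = ax^2 + bx + c. Substituting each data point gives a linear system:
  25a + 5b + c = 91
  49a + 7b + c = 169
  64a + 8b + c = 217
Solving the system yields a = 3, b = 3, c = 1.
So g(x) = 3x^2 + 3x + 1.
Then g(11) = 397.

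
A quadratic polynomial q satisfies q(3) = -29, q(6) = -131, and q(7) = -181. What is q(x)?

q(x) = -4x^2 + 2x + 1

Write q(x) = ax^2 + bx + c. Substituting each data point gives a linear system:
  9a + 3b + c = -29
  36a + 6b + c = -131
  49a + 7b + c = -181
Solving the system yields a = -4, b = 2, c = 1.
So q(x) = -4x^2 + 2x + 1.
Check: q(3) = -29. ✓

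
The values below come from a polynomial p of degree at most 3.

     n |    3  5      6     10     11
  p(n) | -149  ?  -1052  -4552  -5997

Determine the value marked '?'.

-627

The 4 known points determine the degree-3 polynomial uniquely.
Write p(n) = an^3 + bn^2 + cn + d. Substituting each data point gives a linear system:
  27a + 9b + 3c + d = -149
  216a + 36b + 6c + d = -1052
  1000a + 100b + 10c + d = -4552
  1331a + 121b + 11c + d = -5997
Solving the system yields a = -4, b = -6, c = 5, d = -2.
So p(n) = -4n³ - 6n² + 5n - 2.
Then p(5) = -627.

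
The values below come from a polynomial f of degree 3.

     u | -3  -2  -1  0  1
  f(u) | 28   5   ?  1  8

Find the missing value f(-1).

On equispaced nodes a degree-3 polynomial has vanishing fourth forward difference, so
  f(-3) - 4·f(-2) + 6·f(-1) - 4·f(0) + f(1) = 0.
Substituting the known values and solving for f(-1):
  6·f(-1) = -12
  f(-1) = -2.

-2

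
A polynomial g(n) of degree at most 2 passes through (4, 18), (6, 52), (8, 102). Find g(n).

g(n) = 2n^2 - 3n - 2

Write g(n) = an^2 + bn + c. Substituting each data point gives a linear system:
  16a + 4b + c = 18
  36a + 6b + c = 52
  64a + 8b + c = 102
Solving the system yields a = 2, b = -3, c = -2.
So g(n) = 2n² - 3n - 2.
Check: g(4) = 18. ✓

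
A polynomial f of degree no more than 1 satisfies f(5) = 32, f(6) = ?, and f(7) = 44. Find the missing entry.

The 2 known points determine the degree-1 polynomial uniquely.
Write f(s) = as + b. Substituting each data point gives a linear system:
  5a + b = 32
  7a + b = 44
Solving the system yields a = 6, b = 2.
So f(s) = 6s + 2.
Then f(6) = 38.

38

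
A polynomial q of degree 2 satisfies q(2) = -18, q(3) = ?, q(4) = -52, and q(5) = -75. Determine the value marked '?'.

On equispaced nodes a degree-2 polynomial has vanishing third forward difference, so
  - q(2) + 3·q(3) - 3·q(4) + q(5) = 0.
Substituting the known values and solving for q(3):
  3·q(3) = -99
  q(3) = -33.

-33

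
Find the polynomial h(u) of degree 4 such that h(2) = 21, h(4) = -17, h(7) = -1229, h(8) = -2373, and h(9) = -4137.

h(u) = -u^4 + 3u^3 + 3u^2 - u + 3

Write h(u) = au^4 + bu^3 + cu^2 + du + e. Substituting each data point gives a linear system:
  16a + 8b + 4c + 2d + e = 21
  256a + 64b + 16c + 4d + e = -17
  2401a + 343b + 49c + 7d + e = -1229
  4096a + 512b + 64c + 8d + e = -2373
  6561a + 729b + 81c + 9d + e = -4137
Solving the system yields a = -1, b = 3, c = 3, d = -1, e = 3.
So h(u) = -u⁴ + 3u³ + 3u² - u + 3.
Check: h(4) = -17. ✓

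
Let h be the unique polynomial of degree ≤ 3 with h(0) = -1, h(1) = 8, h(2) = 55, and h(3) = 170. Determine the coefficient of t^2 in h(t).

Write h(t) = at^3 + bt^2 + ct + d. Substituting each data point gives a linear system:
  d = -1
  a + b + c + d = 8
  8a + 4b + 2c + d = 55
  27a + 9b + 3c + d = 170
Solving the system yields a = 5, b = 4, c = 0, d = -1.
So h(t) = 5t³ + 4t² - 1.
The coefficient of t^2 is 4.

4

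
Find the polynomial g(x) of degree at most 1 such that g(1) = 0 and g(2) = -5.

Write g(x) = ax + b. Substituting each data point gives a linear system:
  a + b = 0
  2a + b = -5
Solving the system yields a = -5, b = 5.
So g(x) = -5x + 5.
Check: g(1) = 0. ✓

g(x) = -5x + 5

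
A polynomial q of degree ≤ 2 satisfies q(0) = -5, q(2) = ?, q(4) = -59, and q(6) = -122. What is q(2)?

The 3 known points determine the degree-2 polynomial uniquely.
Write q(x) = ax^2 + bx + c. Substituting each data point gives a linear system:
  c = -5
  16a + 4b + c = -59
  36a + 6b + c = -122
Solving the system yields a = -3, b = -3/2, c = -5.
So q(x) = -3x^2 - (3/2)x - 5.
Then q(2) = -20.

-20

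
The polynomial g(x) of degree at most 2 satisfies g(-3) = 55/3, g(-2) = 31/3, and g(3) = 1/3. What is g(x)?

g(x) = x^2 - 3x + 1/3

Write g(x) = ax^2 + bx + c. Substituting each data point gives a linear system:
  9a - 3b + c = 55/3
  4a - 2b + c = 31/3
  9a + 3b + c = 1/3
Solving the system yields a = 1, b = -3, c = 1/3.
So g(x) = x^2 - 3x + 1/3.
Check: g(-2) = 31/3. ✓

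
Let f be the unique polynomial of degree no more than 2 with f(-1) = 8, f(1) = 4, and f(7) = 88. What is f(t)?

Write f(t) = at^2 + bt + c. Substituting each data point gives a linear system:
  a - b + c = 8
  a + b + c = 4
  49a + 7b + c = 88
Solving the system yields a = 2, b = -2, c = 4.
So f(t) = 2t^2 - 2t + 4.
Check: f(7) = 88. ✓

f(t) = 2t^2 - 2t + 4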